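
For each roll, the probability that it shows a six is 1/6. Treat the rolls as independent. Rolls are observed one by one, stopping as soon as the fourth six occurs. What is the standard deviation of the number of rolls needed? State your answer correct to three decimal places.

10.954

Y = total rolls until the fourth success; negative binomial with r=4, p=0.166667.
SD(Y) = √[r(1−p)/p²] = √(120.00000) = 10.95445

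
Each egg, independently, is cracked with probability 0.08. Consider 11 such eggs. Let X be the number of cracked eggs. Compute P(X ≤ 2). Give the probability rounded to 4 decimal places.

0.9481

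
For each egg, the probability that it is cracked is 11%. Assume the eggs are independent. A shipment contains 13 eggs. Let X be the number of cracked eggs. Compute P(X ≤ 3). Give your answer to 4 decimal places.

0.9536

X ~ Binomial(13, 0.11); P(X ≤ 3) = Σ C(13,k) p^k (1−p)^(13−k) over k:
  k=0: C(13,0)·0.11^0·0.89^13 = 0.219821
  k=1: C(13,1)·0.11^1·0.89^12 = 0.353196
  k=2: C(13,2)·0.11^2·0.89^11 = 0.261921
  k=3: C(13,3)·0.11^3·0.89^10 = 0.118698
Total = 0.953637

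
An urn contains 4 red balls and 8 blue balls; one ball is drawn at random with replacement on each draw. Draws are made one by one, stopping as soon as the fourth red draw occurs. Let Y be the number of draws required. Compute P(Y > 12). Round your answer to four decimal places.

Needing more than 12 draws ⇔ fewer than 4 successes in the first 12. With X ~ Binomial(12, 0.333333), P(Y > 12) = P(X ≤ 3).
  k=0: C(12,0)·0.333333^0·0.666667^12 = 0.007707
  k=1: C(12,1)·0.333333^1·0.666667^11 = 0.046244
  k=2: C(12,2)·0.333333^2·0.666667^10 = 0.127171
  k=3: C(12,3)·0.333333^3·0.666667^9 = 0.211952
P(X ≤ 3) = 0.393075

0.3931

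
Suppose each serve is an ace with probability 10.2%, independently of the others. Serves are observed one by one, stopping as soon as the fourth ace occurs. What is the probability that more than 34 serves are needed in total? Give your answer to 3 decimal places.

0.538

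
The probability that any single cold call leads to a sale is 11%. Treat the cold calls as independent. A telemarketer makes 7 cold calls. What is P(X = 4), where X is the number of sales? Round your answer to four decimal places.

X ~ Binomial(n=7, p=0.11).
P(X=4) = C(7,4) · p^4 · (1−p)^3
= 35 · 0.00014641 · 0.70497 = 0.003613

0.0036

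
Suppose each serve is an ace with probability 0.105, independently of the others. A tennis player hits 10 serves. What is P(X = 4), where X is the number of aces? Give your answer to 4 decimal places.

0.0131

X ~ Binomial(n=10, p=0.105).
P(X=4) = C(10,4) · p^4 · (1−p)^6
= 210 · 0.00012155 · 0.51397 = 0.013119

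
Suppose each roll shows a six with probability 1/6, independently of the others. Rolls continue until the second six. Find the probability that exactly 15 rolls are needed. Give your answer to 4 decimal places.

0.0363

Y = trial on which the second success occurs; negative binomial, r=2, p=0.166667.
P(Y=15) = C(14,1) · p^2 · (1−p)^13
= 14 · 0.027778 · 0.093464 = 0.036347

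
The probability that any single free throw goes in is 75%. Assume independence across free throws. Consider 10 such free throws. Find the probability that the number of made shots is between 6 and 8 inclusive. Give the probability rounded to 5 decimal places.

0.67785

X ~ Binomial(10, 0.75); P(6 ≤ X ≤ 8) = Σ C(10,k) p^k (1−p)^(10−k) over k:
  k=6: C(10,6)·0.75^6·0.25^4 = 0.1459980
  k=7: C(10,7)·0.75^7·0.25^3 = 0.2502823
  k=8: C(10,8)·0.75^8·0.25^2 = 0.2815676
Total = 0.6778479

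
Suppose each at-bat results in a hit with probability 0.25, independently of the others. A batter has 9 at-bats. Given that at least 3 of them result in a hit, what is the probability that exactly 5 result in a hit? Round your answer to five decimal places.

X ~ Binomial(9, 0.25). Want P(X=5 | X≥3) = P(X=5) / P(X≥3).
P(X=5) = C(9,5)·0.25^5·0.75^4 = 0.0389328
P(X≥3) = 1 − 0.0750847 − 0.2252541 − 0.3003387 = 0.3993225
Ratio = 0.0389328 / 0.3993225 = 0.0974971

0.09750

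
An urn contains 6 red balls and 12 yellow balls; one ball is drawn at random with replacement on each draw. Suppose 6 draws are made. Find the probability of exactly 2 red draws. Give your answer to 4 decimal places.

X ~ Binomial(n=6, p=0.333333).
P(X=2) = C(6,2) · p^2 · (1−p)^4
= 15 · 0.11111 · 0.19753 = 0.329218

0.3292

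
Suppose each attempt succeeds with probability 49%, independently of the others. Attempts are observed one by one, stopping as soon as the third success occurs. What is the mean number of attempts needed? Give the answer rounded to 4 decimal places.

6.1224

Y = total attempts until the third success; negative binomial with r=3, p=0.49.
E[Y] = r / p = 3 / 0.49 = 6.122449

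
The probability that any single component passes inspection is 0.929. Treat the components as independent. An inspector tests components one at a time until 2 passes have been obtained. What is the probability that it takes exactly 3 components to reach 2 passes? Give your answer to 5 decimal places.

0.12255

Y = trial on which the second success occurs; negative binomial, r=2, p=0.929.
P(Y=3) = C(2,1) · p^2 · (1−p)^1
= 2 · 0.86304 · 0.071 = 0.1225518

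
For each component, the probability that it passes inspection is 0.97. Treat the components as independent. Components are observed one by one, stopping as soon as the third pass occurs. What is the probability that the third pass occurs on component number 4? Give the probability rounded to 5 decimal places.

0.08214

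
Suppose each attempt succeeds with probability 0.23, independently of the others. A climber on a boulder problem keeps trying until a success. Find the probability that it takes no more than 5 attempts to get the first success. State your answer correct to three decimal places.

Y = number of attempts to the first success; geometric, p = 0.23.
P(Y ≤ 5) = 1 − (1−p)^5 = 1 − 0.27068 = 0.72932

0.729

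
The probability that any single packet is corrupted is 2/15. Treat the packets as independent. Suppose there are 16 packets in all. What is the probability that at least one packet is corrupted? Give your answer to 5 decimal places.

P(at least one) = 1 − P(none) = 1 − (1 − 0.133333)^16
= 1 − 0.1013056 = 0.8986944

0.89869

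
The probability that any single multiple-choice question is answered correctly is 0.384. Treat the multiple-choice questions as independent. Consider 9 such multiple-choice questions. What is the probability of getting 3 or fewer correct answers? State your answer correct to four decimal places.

0.5230

X ~ Binomial(9, 0.384); P(X ≤ 3) = Σ C(9,k) p^k (1−p)^(9−k) over k:
  k=0: C(9,0)·0.384^0·0.616^9 = 0.012771
  k=1: C(9,1)·0.384^1·0.616^8 = 0.071651
  k=2: C(9,2)·0.384^2·0.616^7 = 0.178661
  k=3: C(9,3)·0.384^3·0.616^6 = 0.259871
Total = 0.522953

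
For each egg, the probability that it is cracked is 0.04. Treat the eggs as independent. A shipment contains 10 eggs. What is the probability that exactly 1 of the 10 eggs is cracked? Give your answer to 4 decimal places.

X ~ Binomial(n=10, p=0.04).
P(X=1) = C(10,1) · p^1 · (1−p)^9
= 10 · 0.04 · 0.69253 = 0.277014

0.2770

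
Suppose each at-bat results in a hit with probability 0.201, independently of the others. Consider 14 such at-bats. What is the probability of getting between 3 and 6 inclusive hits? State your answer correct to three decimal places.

0.544

X ~ Binomial(14, 0.201); P(3 ≤ X ≤ 6) = Σ C(14,k) p^k (1−p)^(14−k) over k:
  k=3: C(14,3)·0.201^3·0.799^11 = 0.25044
  k=4: C(14,4)·0.201^4·0.799^10 = 0.17326
  k=5: C(14,5)·0.201^5·0.799^9 = 0.08717
  k=6: C(14,6)·0.201^6·0.799^8 = 0.03289
Total = 0.54376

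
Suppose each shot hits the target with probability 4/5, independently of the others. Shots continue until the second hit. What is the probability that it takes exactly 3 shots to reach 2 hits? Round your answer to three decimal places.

Y = trial on which the second success occurs; negative binomial, r=2, p=0.80.
P(Y=3) = C(2,1) · p^2 · (1−p)^1
= 2 · 0.64 · 0.2 = 0.25600

0.256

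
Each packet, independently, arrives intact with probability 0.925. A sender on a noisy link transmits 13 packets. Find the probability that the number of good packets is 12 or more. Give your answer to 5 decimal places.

X ~ Binomial(13, 0.925); P(X ≥ 12) = Σ C(13,k) p^k (1−p)^(13−k) over k:
  k=12: C(13,12)·0.925^12·0.075^1 = 0.3825652
  k=13: C(13,13)·0.925^13·0.075^0 = 0.3629464
Total = 0.7455116

0.74551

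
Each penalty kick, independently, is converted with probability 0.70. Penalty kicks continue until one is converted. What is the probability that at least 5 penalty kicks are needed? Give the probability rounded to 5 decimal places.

Y = number of penalty kicks to the first success; geometric, p = 0.70.
P(Y > 4) = P(first 4 all fail) = (1−p)^4 = 0.0081000

0.00810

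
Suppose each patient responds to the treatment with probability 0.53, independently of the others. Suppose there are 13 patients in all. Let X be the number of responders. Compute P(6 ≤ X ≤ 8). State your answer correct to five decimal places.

0.59375

X ~ Binomial(13, 0.53); P(6 ≤ X ≤ 8) = Σ C(13,k) p^k (1−p)^(13−k) over k:
  k=6: C(13,6)·0.53^6·0.47^7 = 0.1926893
  k=7: C(13,7)·0.53^7·0.47^6 = 0.2172879
  k=8: C(13,8)·0.53^8·0.47^5 = 0.1837701
Total = 0.5937472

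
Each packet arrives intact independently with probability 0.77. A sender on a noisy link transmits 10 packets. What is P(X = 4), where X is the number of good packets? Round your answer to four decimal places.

X ~ Binomial(n=10, p=0.77).
P(X=4) = C(10,4) · p^4 · (1−p)^6
= 210 · 0.35153 · 0.00014804 = 0.010928

0.0109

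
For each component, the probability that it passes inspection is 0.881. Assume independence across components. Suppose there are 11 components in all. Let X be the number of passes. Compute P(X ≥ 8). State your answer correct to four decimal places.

X ~ Binomial(11, 0.881); P(X ≥ 8) = Σ C(11,k) p^k (1−p)^(11−k) over k:
  k=8: C(11,8)·0.881^8·0.119^3 = 0.100910
  k=9: C(11,9)·0.881^9·0.119^2 = 0.249023
  k=10: C(11,10)·0.881^10·0.119^1 = 0.368722
  k=11: C(11,11)·0.881^11·0.119^0 = 0.248162
Total = 0.966816

0.9668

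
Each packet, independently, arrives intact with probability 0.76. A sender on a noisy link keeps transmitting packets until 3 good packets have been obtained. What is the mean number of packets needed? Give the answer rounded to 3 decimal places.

3.947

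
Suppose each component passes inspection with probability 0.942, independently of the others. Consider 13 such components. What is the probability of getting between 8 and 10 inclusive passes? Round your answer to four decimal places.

X ~ Binomial(13, 0.942); P(8 ≤ X ≤ 10) = Σ C(13,k) p^k (1−p)^(13−k) over k:
  k=8: C(13,8)·0.942^8·0.058^5 = 0.000524
  k=9: C(13,9)·0.942^9·0.058^4 = 0.004726
  k=10: C(13,10)·0.942^10·0.058^3 = 0.030701
Total = 0.035951

0.0360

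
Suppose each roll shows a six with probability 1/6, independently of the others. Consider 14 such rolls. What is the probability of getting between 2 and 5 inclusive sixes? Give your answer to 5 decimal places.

X ~ Binomial(14, 0.166667); P(2 ≤ X ≤ 5) = Σ C(14,k) p^k (1−p)^(14−k) over k:
  k=2: C(14,2)·0.166667^2·0.833333^12 = 0.2835071
  k=3: C(14,3)·0.166667^3·0.833333^11 = 0.2268057
  k=4: C(14,4)·0.166667^4·0.833333^10 = 0.1247431
  k=5: C(14,5)·0.166667^5·0.833333^9 = 0.0498972
Total = 0.6849532

0.68495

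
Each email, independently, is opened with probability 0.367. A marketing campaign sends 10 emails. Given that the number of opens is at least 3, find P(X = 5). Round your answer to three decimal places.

0.220

X ~ Binomial(10, 0.367). Want P(X=5 | X≥3) = P(X=5) / P(X≥3).
P(X=5) = C(10,5)·0.367^5·0.633^5 = 0.17051
P(X≥3) = 1 − 0.01033 − 0.05988 − 0.15623 = 0.77356
Ratio = 0.17051 / 0.77356 = 0.22042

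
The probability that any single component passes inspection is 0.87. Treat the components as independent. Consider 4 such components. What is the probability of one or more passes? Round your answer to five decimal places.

0.99971

P(at least one) = 1 − P(none) = 1 − (1 − 0.87)^4
= 1 − 0.0002856 = 0.9997144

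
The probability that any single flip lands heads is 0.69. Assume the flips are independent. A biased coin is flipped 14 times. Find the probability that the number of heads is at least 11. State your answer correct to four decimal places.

X ~ Binomial(14, 0.69); P(X ≥ 11) = Σ C(14,k) p^k (1−p)^(14−k) over k:
  k=11: C(14,11)·0.69^11·0.31^3 = 0.183032
  k=12: C(14,12)·0.69^12·0.31^2 = 0.101848
  k=13: C(14,13)·0.69^13·0.31^1 = 0.034876
  k=14: C(14,14)·0.69^14·0.31^0 = 0.005545
Total = 0.325301

0.3253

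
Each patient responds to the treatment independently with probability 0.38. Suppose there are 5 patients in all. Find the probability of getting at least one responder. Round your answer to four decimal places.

P(at least one) = 1 − P(none) = 1 − (1 − 0.38)^5
= 1 − 0.091613 = 0.908387

0.9084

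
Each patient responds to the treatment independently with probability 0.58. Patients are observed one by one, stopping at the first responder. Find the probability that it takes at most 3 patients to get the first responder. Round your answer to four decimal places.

Y = number of patients to the first success; geometric, p = 0.58.
P(Y ≤ 3) = 1 − (1−p)^3 = 1 − 0.074088 = 0.925912

0.9259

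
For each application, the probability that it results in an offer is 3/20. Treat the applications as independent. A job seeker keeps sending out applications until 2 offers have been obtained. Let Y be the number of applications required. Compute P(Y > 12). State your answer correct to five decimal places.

Needing more than 12 applications ⇔ fewer than 2 successes in the first 12. With X ~ Binomial(12, 0.15), P(Y > 12) = P(X ≤ 1).
  k=0: C(12,0)·0.15^0·0.85^12 = 0.1422418
  k=1: C(12,1)·0.15^1·0.85^11 = 0.3012178
P(X ≤ 1) = 0.4434596

0.44346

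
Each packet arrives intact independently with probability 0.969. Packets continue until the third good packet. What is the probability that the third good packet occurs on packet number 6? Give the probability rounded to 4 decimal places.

Y = trial on which the third success occurs; negative binomial, r=3, p=0.969.
P(Y=6) = C(5,2) · p^3 · (1−p)^3
= 10 · 0.90985 · 2.9791e-05 = 0.000271

0.0003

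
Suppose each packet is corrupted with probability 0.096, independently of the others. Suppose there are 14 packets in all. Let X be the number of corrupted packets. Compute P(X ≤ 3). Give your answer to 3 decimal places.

0.961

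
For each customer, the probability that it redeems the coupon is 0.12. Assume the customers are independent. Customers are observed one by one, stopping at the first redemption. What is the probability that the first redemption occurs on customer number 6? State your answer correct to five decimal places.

0.06333

Geometric (trials to first success), p = 0.12.
P(Y = 6) = (1−p)^5 · p = 0.52773 · 0.12 = 0.0633278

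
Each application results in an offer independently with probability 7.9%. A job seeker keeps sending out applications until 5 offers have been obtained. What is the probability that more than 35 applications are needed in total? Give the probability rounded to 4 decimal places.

Needing more than 35 applications ⇔ fewer than 5 successes in the first 35. With X ~ Binomial(35, 0.079), P(Y > 35) = P(X ≤ 4).
  k=0: C(35,0)·0.079^0·0.921^35 = 0.056116
  k=1: C(35,1)·0.079^1·0.921^34 = 0.168470
  k=2: C(35,2)·0.079^2·0.921^33 = 0.245663
  k=3: C(35,3)·0.079^3·0.921^32 = 0.231792
  k=4: C(35,4)·0.079^4·0.921^31 = 0.159058
P(X ≤ 4) = 0.861099

0.8611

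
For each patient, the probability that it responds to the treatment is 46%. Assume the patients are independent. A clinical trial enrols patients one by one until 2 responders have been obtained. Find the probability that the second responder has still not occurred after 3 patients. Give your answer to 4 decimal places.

Needing more than 3 patients ⇔ fewer than 2 successes in the first 3. With X ~ Binomial(3, 0.46), P(Y > 3) = P(X ≤ 1).
  k=0: C(3,0)·0.46^0·0.54^3 = 0.157464
  k=1: C(3,1)·0.46^1·0.54^2 = 0.402408
P(X ≤ 1) = 0.559872

0.5599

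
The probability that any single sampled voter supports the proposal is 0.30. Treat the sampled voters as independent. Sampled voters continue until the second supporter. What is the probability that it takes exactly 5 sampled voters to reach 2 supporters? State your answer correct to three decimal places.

Y = trial on which the second success occurs; negative binomial, r=2, p=0.30.
P(Y=5) = C(4,1) · p^2 · (1−p)^3
= 4 · 0.09 · 0.343 = 0.12348

0.123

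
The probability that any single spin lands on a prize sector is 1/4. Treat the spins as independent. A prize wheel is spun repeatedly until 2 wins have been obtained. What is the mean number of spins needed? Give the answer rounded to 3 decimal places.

8.000

Y = total spins until the second success; negative binomial with r=2, p=0.25.
E[Y] = r / p = 2 / 0.25 = 8.00000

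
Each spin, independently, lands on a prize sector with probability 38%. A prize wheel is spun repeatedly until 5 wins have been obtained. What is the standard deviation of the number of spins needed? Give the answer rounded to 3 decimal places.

4.633

Y = total spins until the fifth success; negative binomial with r=5, p=0.38.
SD(Y) = √[r(1−p)/p²] = √(21.46814) = 4.63337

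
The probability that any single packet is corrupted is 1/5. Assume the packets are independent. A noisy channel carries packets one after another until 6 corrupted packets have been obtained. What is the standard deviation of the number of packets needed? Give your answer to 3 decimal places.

10.954

Y = total packets until the sixth success; negative binomial with r=6, p=0.20.
SD(Y) = √[r(1−p)/p²] = √(120.00000) = 10.95445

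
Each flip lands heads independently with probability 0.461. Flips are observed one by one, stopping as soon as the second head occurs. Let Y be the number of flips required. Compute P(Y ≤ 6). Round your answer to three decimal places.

0.850

Finishing within 6 flips ⇔ at least 2 successes in the first 6. With X ~ Binomial(6, 0.461), P(Y ≤ 6) = 1 − P(X ≤ 1).
  k=0: C(6,0)·0.461^0·0.539^6 = 0.02452
  k=1: C(6,1)·0.461^1·0.539^5 = 0.12583
1 − 0.15035 = 0.84965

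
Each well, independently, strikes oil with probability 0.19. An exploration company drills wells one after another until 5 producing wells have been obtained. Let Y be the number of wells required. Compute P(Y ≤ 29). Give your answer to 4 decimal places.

0.6690

Finishing within 29 wells ⇔ at least 5 successes in the first 29. With X ~ Binomial(29, 0.19), P(Y ≤ 29) = 1 − P(X ≤ 4).
  k=0: C(29,0)·0.19^0·0.81^29 = 0.002219
  k=1: C(29,1)·0.19^1·0.81^28 = 0.015091
  k=2: C(29,2)·0.19^2·0.81^27 = 0.049560
  k=3: C(29,3)·0.19^3·0.81^26 = 0.104626
  k=4: C(29,4)·0.19^4·0.81^25 = 0.159522
1 − 0.331018 = 0.668982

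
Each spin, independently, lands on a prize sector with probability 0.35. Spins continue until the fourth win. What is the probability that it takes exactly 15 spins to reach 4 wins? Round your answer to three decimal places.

Y = trial on which the fourth success occurs; negative binomial, r=4, p=0.35.
P(Y=15) = C(14,3) · p^4 · (1−p)^11
= 364 · 0.015006 · 0.0087508 = 0.04780

0.048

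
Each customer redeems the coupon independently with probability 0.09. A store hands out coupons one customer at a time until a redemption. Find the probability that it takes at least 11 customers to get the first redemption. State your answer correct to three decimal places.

Y = number of customers to the first success; geometric, p = 0.09.
P(Y > 10) = P(first 10 all fail) = (1−p)^10 = 0.38942

0.389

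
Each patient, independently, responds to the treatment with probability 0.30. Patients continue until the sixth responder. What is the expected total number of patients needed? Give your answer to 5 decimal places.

20.00000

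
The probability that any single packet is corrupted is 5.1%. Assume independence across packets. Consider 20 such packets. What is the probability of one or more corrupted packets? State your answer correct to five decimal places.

0.64899

P(at least one) = 1 − P(none) = 1 − (1 − 0.051)^20
= 1 − 0.3510138 = 0.6489862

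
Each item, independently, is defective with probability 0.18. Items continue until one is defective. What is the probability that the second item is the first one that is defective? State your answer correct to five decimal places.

0.14760

Geometric (trials to first success), p = 0.18.
P(Y = 2) = (1−p)^1 · p = 0.82 · 0.18 = 0.1476000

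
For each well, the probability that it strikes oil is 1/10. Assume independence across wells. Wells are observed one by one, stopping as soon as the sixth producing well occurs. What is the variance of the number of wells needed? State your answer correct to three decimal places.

540.000

Y = total wells until the sixth success; negative binomial with r=6, p=0.10.
Var(Y) = r(1−p)/p² = 6·0.90 / 0.10² = 540.00000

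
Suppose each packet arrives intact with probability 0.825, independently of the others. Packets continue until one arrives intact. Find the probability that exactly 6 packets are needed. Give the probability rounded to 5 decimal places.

0.00014

Geometric (trials to first success), p = 0.825.
P(Y = 6) = (1−p)^5 · p = 0.00016413 · 0.825 = 0.0001354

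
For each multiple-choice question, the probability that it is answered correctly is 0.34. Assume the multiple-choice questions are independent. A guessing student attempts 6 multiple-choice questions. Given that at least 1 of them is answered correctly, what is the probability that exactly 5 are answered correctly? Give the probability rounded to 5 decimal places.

X ~ Binomial(6, 0.34). Want P(X=5 | X≥1) = P(X=5) / P(X≥1).
P(X=5) = C(6,5)·0.34^5·0.66^1 = 0.0179924
P(X≥1) = 1 − 0.0826540 = 0.9173460
Ratio = 0.0179924 / 0.9173460 = 0.0196136

0.01961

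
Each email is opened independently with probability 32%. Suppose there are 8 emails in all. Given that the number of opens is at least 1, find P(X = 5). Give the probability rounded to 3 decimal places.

X ~ Binomial(8, 0.32). Want P(X=5 | X≥1) = P(X=5) / P(X≥1).
P(X=5) = C(8,5)·0.32^5·0.68^3 = 0.05908
P(X≥1) = 1 − 0.04572 = 0.95428
Ratio = 0.05908 / 0.95428 = 0.06191

0.062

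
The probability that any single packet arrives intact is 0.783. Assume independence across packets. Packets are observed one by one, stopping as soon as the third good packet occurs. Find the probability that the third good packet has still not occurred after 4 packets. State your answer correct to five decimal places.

Needing more than 4 packets ⇔ fewer than 3 successes in the first 4. With X ~ Binomial(4, 0.783), P(Y > 4) = P(X ≤ 2).
  k=0: C(4,0)·0.783^0·0.217^4 = 0.0022174
  k=1: C(4,1)·0.783^1·0.217^3 = 0.0320038
  k=2: C(4,2)·0.783^2·0.217^2 = 0.1732185
P(X ≤ 2) = 0.2074396

0.20744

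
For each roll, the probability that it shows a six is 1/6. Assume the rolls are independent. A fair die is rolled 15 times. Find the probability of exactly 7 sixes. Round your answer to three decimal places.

0.005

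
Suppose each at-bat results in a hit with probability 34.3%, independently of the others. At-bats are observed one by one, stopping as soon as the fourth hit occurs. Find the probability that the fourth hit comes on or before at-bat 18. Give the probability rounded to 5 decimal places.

Finishing within 18 at-bats ⇔ at least 4 successes in the first 18. With X ~ Binomial(18, 0.343), P(Y ≤ 18) = 1 − P(X ≤ 3).
  k=0: C(18,0)·0.343^0·0.657^18 = 0.0005202
  k=1: C(18,1)·0.343^1·0.657^17 = 0.0048885
  k=2: C(18,2)·0.343^2·0.657^16 = 0.0216933
  k=3: C(18,3)·0.343^3·0.657^15 = 0.0604022
1 − 0.0875043 = 0.9124957

0.91250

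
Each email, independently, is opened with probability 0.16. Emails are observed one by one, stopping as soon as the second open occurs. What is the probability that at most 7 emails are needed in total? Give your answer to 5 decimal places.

0.31146

Finishing within 7 emails ⇔ at least 2 successes in the first 7. With X ~ Binomial(7, 0.16), P(Y ≤ 7) = 1 − P(X ≤ 1).
  k=0: C(7,0)·0.16^0·0.84^7 = 0.2950903
  k=1: C(7,1)·0.16^1·0.84^6 = 0.3934538
1 − 0.6885441 = 0.3114559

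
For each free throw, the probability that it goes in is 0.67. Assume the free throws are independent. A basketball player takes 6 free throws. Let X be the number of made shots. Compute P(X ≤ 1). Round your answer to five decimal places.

0.01702

X ~ Binomial(6, 0.67); P(X ≤ 1) = Σ C(6,k) p^k (1−p)^(6−k) over k:
  k=0: C(6,0)·0.67^0·0.33^6 = 0.0012915
  k=1: C(6,1)·0.67^1·0.33^5 = 0.0157324
Total = 0.0170239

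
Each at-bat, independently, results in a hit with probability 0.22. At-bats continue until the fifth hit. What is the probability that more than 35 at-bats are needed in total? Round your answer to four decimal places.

Needing more than 35 at-bats ⇔ fewer than 5 successes in the first 35. With X ~ Binomial(35, 0.22), P(Y > 35) = P(X ≤ 4).
  k=0: C(35,0)·0.22^0·0.78^35 = 0.000167
  k=1: C(35,1)·0.22^1·0.78^34 = 0.001651
  k=2: C(35,2)·0.22^2·0.78^33 = 0.007916
  k=3: C(35,3)·0.22^3·0.78^32 = 0.024559
  k=4: C(35,4)·0.22^4·0.78^31 = 0.055414
P(X ≤ 4) = 0.089707

0.0897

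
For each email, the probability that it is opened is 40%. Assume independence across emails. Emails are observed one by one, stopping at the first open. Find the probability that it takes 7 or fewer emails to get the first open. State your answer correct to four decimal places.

Y = number of emails to the first success; geometric, p = 0.40.
P(Y ≤ 7) = 1 − (1−p)^7 = 1 − 0.027994 = 0.972006

0.9720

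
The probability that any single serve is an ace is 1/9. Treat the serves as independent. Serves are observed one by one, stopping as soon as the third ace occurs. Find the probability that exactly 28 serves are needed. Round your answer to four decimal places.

0.0253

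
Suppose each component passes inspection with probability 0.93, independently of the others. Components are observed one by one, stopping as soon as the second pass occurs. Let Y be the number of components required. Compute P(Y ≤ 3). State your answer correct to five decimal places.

0.98599

Finishing within 3 components ⇔ at least 2 successes in the first 3. With X ~ Binomial(3, 0.93), P(Y ≤ 3) = 1 − P(X ≤ 1).
  k=0: C(3,0)·0.93^0·0.07^3 = 0.0003430
  k=1: C(3,1)·0.93^1·0.07^2 = 0.0136710
1 − 0.0140140 = 0.9859860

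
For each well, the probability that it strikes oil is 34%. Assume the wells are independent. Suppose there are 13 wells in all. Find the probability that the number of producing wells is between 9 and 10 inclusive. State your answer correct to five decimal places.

X ~ Binomial(13, 0.34); P(9 ≤ X ≤ 10) = Σ C(13,k) p^k (1−p)^(13−k) over k:
  k=9: C(13,9)·0.34^9·0.66^4 = 0.0082374
  k=10: C(13,10)·0.34^10·0.66^3 = 0.0016974
Total = 0.0099348

0.00993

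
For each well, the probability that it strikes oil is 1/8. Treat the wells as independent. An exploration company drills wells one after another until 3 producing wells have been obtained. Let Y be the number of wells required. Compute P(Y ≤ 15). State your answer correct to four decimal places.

Finishing within 15 wells ⇔ at least 3 successes in the first 15. With X ~ Binomial(15, 0.125), P(Y ≤ 15) = 1 − P(X ≤ 2).
  k=0: C(15,0)·0.125^0·0.875^15 = 0.134934
  k=1: C(15,1)·0.125^1·0.875^14 = 0.289144
  k=2: C(15,2)·0.125^2·0.875^13 = 0.289144
1 − 0.713222 = 0.286778

0.2868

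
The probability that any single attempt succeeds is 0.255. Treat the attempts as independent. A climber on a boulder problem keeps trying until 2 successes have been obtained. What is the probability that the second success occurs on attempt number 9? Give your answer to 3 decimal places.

0.066

Y = trial on which the second success occurs; negative binomial, r=2, p=0.255.
P(Y=9) = C(8,1) · p^2 · (1−p)^7
= 8 · 0.065025 · 0.12738 = 0.06626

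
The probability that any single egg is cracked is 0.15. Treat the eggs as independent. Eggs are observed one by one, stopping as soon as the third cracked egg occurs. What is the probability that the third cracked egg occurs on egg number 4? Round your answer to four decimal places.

0.0086

Y = trial on which the third success occurs; negative binomial, r=3, p=0.15.
P(Y=4) = C(3,2) · p^3 · (1−p)^1
= 3 · 0.003375 · 0.85 = 0.008606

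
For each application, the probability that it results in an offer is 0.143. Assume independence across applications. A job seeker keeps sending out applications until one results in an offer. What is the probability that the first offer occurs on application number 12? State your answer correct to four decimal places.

0.0262

Geometric (trials to first success), p = 0.143.
P(Y = 12) = (1−p)^11 · p = 0.18314 · 0.143 = 0.026189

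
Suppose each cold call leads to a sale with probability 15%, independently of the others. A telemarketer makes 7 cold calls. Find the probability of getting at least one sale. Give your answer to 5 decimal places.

P(at least one) = 1 − P(none) = 1 − (1 − 0.15)^7
= 1 − 0.3205771 = 0.6794229

0.67942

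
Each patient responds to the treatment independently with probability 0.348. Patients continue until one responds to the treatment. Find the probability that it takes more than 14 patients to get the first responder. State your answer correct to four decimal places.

Y = number of patients to the first success; geometric, p = 0.348.
P(Y > 14) = P(first 14 all fail) = (1−p)^14 = 0.002509

0.0025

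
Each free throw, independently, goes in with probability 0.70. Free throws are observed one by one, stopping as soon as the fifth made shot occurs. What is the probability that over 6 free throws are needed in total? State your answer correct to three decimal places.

0.580

Needing more than 6 free throws ⇔ fewer than 5 successes in the first 6. With X ~ Binomial(6, 0.70), P(Y > 6) = P(X ≤ 4).
  k=0: C(6,0)·0.70^0·0.30^6 = 0.00073
  k=1: C(6,1)·0.70^1·0.30^5 = 0.01021
  k=2: C(6,2)·0.70^2·0.30^4 = 0.05953
  k=3: C(6,3)·0.70^3·0.30^3 = 0.18522
  k=4: C(6,4)·0.70^4·0.30^2 = 0.32414
P(X ≤ 4) = 0.57983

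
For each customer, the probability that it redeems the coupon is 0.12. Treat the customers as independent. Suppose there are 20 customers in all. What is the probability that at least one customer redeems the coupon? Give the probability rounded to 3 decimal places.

0.922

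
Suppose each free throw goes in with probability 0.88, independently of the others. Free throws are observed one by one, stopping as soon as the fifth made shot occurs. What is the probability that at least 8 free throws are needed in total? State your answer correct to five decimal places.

Needing more than 7 free throws ⇔ fewer than 5 successes in the first 7. With X ~ Binomial(7, 0.88), P(Y > 7) = P(X ≤ 4).
  k=0: C(7,0)·0.88^0·0.12^7 = 0.0000004
  k=1: C(7,1)·0.88^1·0.12^6 = 0.0000184
  k=2: C(7,2)·0.88^2·0.12^5 = 0.0004047
  k=3: C(7,3)·0.88^3·0.12^4 = 0.0049459
  k=4: C(7,4)·0.88^4·0.12^3 = 0.0362696
P(X ≤ 4) = 0.0416388

0.04164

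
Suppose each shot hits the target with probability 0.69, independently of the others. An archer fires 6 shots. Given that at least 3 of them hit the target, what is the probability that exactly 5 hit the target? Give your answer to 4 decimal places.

X ~ Binomial(6, 0.69). Want P(X=5 | X≥3) = P(X=5) / P(X≥3).
P(X=5) = C(6,5)·0.69^5·0.31^1 = 0.290910
P(X≥3) = 1 − 0.000888 − 0.011852 − 0.065953 = 0.921307
Ratio = 0.290910 / 0.921307 = 0.315758

0.3158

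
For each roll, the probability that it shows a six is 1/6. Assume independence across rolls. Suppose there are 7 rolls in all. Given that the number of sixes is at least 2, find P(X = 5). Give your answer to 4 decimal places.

0.0057

X ~ Binomial(7, 0.166667). Want P(X=5 | X≥2) = P(X=5) / P(X≥2).
P(X=5) = C(7,5)·0.166667^5·0.833333^2 = 0.001875
P(X≥2) = 1 − 0.279082 − 0.390714 = 0.330204
Ratio = 0.001875 / 0.330204 = 0.005680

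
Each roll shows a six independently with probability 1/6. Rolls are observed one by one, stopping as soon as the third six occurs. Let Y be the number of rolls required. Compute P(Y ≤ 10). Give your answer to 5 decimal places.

0.22477

Finishing within 10 rolls ⇔ at least 3 successes in the first 10. With X ~ Binomial(10, 0.166667), P(Y ≤ 10) = 1 − P(X ≤ 2).
  k=0: C(10,0)·0.166667^0·0.833333^10 = 0.1615056
  k=1: C(10,1)·0.166667^1·0.833333^9 = 0.3230112
  k=2: C(10,2)·0.166667^2·0.833333^8 = 0.2907100
1 − 0.7752268 = 0.2247732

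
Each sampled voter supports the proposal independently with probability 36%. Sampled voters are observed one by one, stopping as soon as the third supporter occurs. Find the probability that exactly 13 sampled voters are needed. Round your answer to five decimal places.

0.03550

Y = trial on which the third success occurs; negative binomial, r=3, p=0.36.
P(Y=13) = C(12,2) · p^3 · (1−p)^10
= 66 · 0.046656 · 0.011529 = 0.0355019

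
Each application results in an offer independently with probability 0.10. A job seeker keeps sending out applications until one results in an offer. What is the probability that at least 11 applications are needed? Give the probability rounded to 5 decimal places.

0.34868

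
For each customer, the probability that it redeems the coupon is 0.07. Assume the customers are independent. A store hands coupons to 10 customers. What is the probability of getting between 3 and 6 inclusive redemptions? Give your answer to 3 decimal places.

0.028

X ~ Binomial(10, 0.07); P(3 ≤ X ≤ 6) = Σ C(10,k) p^k (1−p)^(10−k) over k:
  k=3: C(10,3)·0.07^3·0.93^7 = 0.02477
  k=4: C(10,4)·0.07^4·0.93^6 = 0.00326
  k=5: C(10,5)·0.07^5·0.93^5 = 0.00029
  k=6: C(10,6)·0.07^6·0.93^4 = 0.00002
Total = 0.02834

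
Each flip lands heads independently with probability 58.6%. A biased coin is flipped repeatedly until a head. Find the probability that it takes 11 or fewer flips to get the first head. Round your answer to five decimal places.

0.99994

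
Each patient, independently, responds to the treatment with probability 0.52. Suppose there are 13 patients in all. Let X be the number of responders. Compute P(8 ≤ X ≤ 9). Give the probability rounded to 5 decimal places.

X ~ Binomial(13, 0.52); P(8 ≤ X ≤ 9) = Σ C(13,k) p^k (1−p)^(13−k) over k:
  k=8: C(13,8)·0.52^8·0.48^5 = 0.1753119
  k=9: C(13,9)·0.52^9·0.48^4 = 0.1055118
Total = 0.2808237

0.28082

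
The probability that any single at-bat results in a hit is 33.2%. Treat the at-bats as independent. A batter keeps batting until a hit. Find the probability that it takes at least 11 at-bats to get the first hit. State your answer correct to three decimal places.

0.018

Y = number of at-bats to the first success; geometric, p = 0.332.
P(Y > 10) = P(first 10 all fail) = (1−p)^10 = 0.01769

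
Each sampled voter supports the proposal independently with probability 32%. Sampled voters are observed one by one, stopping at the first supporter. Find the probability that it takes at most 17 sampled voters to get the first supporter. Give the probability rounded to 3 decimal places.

0.999

Y = number of sampled voters to the first success; geometric, p = 0.32.
P(Y ≤ 17) = 1 − (1−p)^17 = 1 − 0.00142 = 0.99858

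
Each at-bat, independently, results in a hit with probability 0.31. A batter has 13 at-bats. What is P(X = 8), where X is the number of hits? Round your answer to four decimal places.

0.0172

X ~ Binomial(n=13, p=0.31).
P(X=8) = C(13,8) · p^8 · (1−p)^5
= 1287 · 8.5289e-05 · 0.1564 = 0.017168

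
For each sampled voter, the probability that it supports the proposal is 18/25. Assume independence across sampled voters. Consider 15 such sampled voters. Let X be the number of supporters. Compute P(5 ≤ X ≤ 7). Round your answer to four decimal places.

0.0335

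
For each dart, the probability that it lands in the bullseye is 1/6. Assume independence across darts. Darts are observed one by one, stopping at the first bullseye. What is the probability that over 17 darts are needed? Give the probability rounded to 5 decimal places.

Y = number of darts to the first success; geometric, p = 0.166667.
P(Y > 17) = P(first 17 all fail) = (1−p)^17 = 0.0450732

0.04507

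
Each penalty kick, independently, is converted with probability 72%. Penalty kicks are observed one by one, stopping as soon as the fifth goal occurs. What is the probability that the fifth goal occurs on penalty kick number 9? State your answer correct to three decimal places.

0.083

Y = trial on which the fifth success occurs; negative binomial, r=5, p=0.72.
P(Y=9) = C(8,4) · p^5 · (1−p)^4
= 70 · 0.19349 · 0.0061466 = 0.08325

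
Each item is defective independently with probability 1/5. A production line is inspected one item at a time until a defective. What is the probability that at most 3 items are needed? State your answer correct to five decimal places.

0.48800

Y = number of items to the first success; geometric, p = 0.20.
P(Y ≤ 3) = 1 − (1−p)^3 = 1 − 0.5120000 = 0.4880000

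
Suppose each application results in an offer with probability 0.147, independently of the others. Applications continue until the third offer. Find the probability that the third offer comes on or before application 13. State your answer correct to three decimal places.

0.297

Finishing within 13 applications ⇔ at least 3 successes in the first 13. With X ~ Binomial(13, 0.147), P(Y ≤ 13) = 1 − P(X ≤ 2).
  k=0: C(13,0)·0.147^0·0.853^13 = 0.12657
  k=1: C(13,1)·0.147^1·0.853^12 = 0.28356
  k=2: C(13,2)·0.147^2·0.853^11 = 0.29320
1 − 0.70334 = 0.29666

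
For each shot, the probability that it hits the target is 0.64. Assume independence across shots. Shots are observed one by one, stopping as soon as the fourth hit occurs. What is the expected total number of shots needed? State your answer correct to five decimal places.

Y = total shots until the fourth success; negative binomial with r=4, p=0.64.
E[Y] = r / p = 4 / 0.64 = 6.2500000

6.25000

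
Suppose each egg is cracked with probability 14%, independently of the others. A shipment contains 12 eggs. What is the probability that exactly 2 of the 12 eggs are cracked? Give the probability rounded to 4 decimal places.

X ~ Binomial(n=12, p=0.14).
P(X=2) = C(12,2) · p^2 · (1−p)^10
= 66 · 0.0196 · 0.2213 = 0.286276

0.2863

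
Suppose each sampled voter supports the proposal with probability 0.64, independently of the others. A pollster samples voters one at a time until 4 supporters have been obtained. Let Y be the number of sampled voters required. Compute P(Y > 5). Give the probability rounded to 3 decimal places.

Needing more than 5 sampled voters ⇔ fewer than 4 successes in the first 5. With X ~ Binomial(5, 0.64), P(Y > 5) = P(X ≤ 3).
  k=0: C(5,0)·0.64^0·0.36^5 = 0.00605
  k=1: C(5,1)·0.64^1·0.36^4 = 0.05375
  k=2: C(5,2)·0.64^2·0.36^3 = 0.19110
  k=3: C(5,3)·0.64^3·0.36^2 = 0.33974
P(X ≤ 3) = 0.59064

0.591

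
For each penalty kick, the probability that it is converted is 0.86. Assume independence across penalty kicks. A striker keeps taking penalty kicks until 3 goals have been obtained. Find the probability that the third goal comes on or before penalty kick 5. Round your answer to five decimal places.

0.97800

Finishing within 5 penalty kicks ⇔ at least 3 successes in the first 5. With X ~ Binomial(5, 0.86), P(Y ≤ 5) = 1 − P(X ≤ 2).
  k=0: C(5,0)·0.86^0·0.14^5 = 0.0000538
  k=1: C(5,1)·0.86^1·0.14^4 = 0.0016519
  k=2: C(5,2)·0.86^2·0.14^3 = 0.0202946
1 − 0.0220003 = 0.9779997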